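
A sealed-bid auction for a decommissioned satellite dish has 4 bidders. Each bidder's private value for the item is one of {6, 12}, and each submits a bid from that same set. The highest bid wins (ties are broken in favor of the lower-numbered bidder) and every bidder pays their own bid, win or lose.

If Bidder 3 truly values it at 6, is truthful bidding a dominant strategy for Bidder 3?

Yes

Check each profile of the others' bids and compare truth against every alternative bid.
Others bid (6, 12, 6): truth gives -6, best alternative gives -12.
Others bid (6, 12, 12): truth gives -6, best alternative gives -12.
Others bid (12, 6, 6): truth gives -6, best alternative gives -12.
Others bid (12, 6, 12): truth gives -6, best alternative gives -12.
Others bid (12, 12, 6): truth gives -6, best alternative gives -12.
Others bid (12, 12, 12): truth gives -6, best alternative gives -12.
(Remaining 2 profiles checked similarly; truth is weakly best in each.)
In every case the truthful bid is at least as good as any alternative, so it is a dominant strategy.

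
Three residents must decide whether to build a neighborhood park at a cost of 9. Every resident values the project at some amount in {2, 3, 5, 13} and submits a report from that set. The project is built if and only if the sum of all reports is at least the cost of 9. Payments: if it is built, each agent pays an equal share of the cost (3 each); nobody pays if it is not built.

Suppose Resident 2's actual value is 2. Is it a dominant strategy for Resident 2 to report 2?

Check each profile of the others' reports and compare truth against every alternative report.
Others report (3, 3): truth gives 0, best alternative gives -1.
Others report (2, 5): truth gives -1, best alternative gives -1.
Others report (2, 13): truth gives -1, best alternative gives -1.
Others report (3, 5): truth gives -1, best alternative gives -1.
Others report (3, 13): truth gives -1, best alternative gives -1.
Others report (5, 2): truth gives -1, best alternative gives -1.
(Remaining 10 profiles checked similarly; truth is weakly best in each.)
In every case the truthful report is at least as good as any alternative, so it is a dominant strategy.

Yes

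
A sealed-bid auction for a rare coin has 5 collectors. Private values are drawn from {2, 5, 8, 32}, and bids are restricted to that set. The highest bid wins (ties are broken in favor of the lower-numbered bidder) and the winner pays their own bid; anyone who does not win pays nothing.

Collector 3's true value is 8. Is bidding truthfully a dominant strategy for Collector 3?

No

Consider the case where Collector 1 bids 2, Collector 2 bids 2, Collector 4 bids 2 and Collector 5 bids 2.
Truthful bid 8: wins, pays 8, utility 8 - 8 = 0.
Bid 5 instead: wins, pays 5, utility 8 - 5 = 3.
Since 3 > 0, bidding 5 is strictly better here, so truthful bidding is not dominant.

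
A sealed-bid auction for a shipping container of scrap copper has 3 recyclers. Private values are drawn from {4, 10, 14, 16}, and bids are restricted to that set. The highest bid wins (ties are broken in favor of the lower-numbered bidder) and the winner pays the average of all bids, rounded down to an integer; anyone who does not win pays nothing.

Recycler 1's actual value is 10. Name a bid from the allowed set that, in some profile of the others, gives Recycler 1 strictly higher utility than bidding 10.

4

Suppose Recycler 2 bids 4 and Recycler 3 bids 4.
Bid 10: wins, pays 6, utility 10 - 6 = 4.
Bid 4: wins, pays 4, utility 10 - 4 = 6.
So bidding 4 beats truth here (6 > 4).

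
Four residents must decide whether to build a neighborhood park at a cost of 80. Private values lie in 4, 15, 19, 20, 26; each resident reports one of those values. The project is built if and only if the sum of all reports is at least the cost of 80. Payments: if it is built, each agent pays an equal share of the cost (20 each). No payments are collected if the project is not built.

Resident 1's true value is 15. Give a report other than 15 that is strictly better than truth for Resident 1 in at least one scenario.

Suppose Resident 2 reports 15, Resident 3 reports 26 and Resident 4 reports 26.
Report 15: project built, pays 20, utility 15 - 20 = -5.
Report 4: project not built, utility 0.
So reporting 4 beats truth here (0 > -5).

4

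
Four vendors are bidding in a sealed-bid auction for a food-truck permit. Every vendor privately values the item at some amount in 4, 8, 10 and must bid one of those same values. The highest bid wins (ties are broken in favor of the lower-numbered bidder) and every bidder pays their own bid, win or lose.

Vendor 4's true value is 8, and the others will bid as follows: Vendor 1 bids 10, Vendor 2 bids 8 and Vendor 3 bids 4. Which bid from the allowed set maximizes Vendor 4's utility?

4

Bid 4: loses but pays 4, utility -4.
Bid 8: loses but pays 8, utility -8.
Bid 10: loses but pays 10, utility -10.
The best choice is 4 with utility -4.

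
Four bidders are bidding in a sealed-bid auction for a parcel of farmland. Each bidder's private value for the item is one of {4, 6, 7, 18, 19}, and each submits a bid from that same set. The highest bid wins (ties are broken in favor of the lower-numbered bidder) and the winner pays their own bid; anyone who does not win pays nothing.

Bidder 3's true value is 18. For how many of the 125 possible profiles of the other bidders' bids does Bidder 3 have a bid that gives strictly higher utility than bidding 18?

12

Others bid (4, 4, 4): truth gives 0; bid 6 gives 12 > 0. Violating.
Others bid (4, 4, 6): truth gives 0; bid 6 gives 12 > 0. Violating.
Others bid (4, 4, 7): truth gives 0; bid 7 gives 11 > 0. Violating.
Others bid (4, 6, 4): truth gives 0; bid 7 gives 11 > 0. Violating.
Others bid (4, 4, 18): truth gives 0; no alternative beats it.
Others bid (4, 4, 19): truth gives 0; no alternative beats it.
(Checking all 125 profiles: 12 have a profitable deviation, 113 do not.)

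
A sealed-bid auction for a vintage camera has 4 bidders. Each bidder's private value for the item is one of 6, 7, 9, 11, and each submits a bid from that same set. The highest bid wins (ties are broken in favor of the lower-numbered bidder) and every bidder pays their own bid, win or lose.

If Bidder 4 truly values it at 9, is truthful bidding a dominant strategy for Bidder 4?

Consider the case where Bidder 1 bids 6, Bidder 2 bids 6 and Bidder 3 bids 6.
Truthful bid 9: wins, pays 9, utility 9 - 9 = 0.
Bid 7 instead: wins, pays 7, utility 9 - 7 = 2.
Since 2 > 0, bidding 7 is strictly better here, so truthful bidding is not dominant.

No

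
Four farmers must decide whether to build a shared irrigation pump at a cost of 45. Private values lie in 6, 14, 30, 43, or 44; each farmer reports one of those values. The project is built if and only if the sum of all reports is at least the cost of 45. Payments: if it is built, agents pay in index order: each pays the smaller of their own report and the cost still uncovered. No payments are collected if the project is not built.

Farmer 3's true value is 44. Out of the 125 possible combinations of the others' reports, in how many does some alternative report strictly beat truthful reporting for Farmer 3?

28

Others report (6, 6, 6): truth gives 11; report 30 gives 14 > 11. Violating.
Others report (6, 6, 14): truth gives 11; report 30 gives 14 > 11. Violating.
Others report (6, 6, 30): truth gives 11; report 6 gives 38 > 11. Violating.
Others report (6, 6, 43): truth gives 11; report 6 gives 38 > 11. Violating.
Others report (6, 14, 6): truth gives 19; no alternative beats it.
Others report (6, 43, 6): truth gives 44; no alternative beats it.
(Checking all 125 profiles: 28 have a profitable deviation, 97 do not.)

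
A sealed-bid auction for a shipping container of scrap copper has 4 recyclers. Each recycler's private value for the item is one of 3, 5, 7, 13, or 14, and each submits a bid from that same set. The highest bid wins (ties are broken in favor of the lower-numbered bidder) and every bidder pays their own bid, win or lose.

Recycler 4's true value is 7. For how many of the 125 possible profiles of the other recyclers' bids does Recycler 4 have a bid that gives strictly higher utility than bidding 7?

118

Others bid (3, 3, 3): truth gives 0; bid 5 gives 2 > 0. Violating.
Others bid (3, 3, 7): truth gives -7; bid 3 gives -3 > -7. Violating.
Others bid (3, 3, 13): truth gives -7; bid 3 gives -3 > -7. Violating.
Others bid (3, 3, 14): truth gives -7; bid 3 gives -3 > -7. Violating.
Others bid (3, 3, 5): truth gives 0; no alternative beats it.
Others bid (3, 5, 3): truth gives 0; no alternative beats it.
(Checking all 125 profiles: 118 have a profitable deviation, 7 do not.)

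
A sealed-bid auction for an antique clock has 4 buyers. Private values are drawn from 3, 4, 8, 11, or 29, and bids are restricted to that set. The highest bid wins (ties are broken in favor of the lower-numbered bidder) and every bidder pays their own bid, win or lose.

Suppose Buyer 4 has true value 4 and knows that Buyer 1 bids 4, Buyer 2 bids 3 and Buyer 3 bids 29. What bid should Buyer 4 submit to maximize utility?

Bid 3: loses but pays 3, utility -3.
Bid 4: loses but pays 4, utility -4.
Bid 8: loses but pays 8, utility -8.
Bid 11: loses but pays 11, utility -11.
Bid 29: loses but pays 29, utility -29.
The best choice is 3 with utility -3.

3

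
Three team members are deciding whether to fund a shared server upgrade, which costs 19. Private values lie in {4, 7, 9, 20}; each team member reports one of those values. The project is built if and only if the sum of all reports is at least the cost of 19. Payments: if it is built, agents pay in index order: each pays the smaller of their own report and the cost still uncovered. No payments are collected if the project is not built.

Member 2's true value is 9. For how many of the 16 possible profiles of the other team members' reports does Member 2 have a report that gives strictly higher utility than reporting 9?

Others report (4, 9): truth gives 0; report 7 gives 2 > 0. Violating.
Others report (4, 20): truth gives 0; report 4 gives 5 > 0. Violating.
Others report (7, 7): truth gives 0; report 7 gives 2 > 0. Violating.
Others report (7, 9): truth gives 0; report 4 gives 5 > 0. Violating.
Others report (4, 4): truth gives 0; no alternative beats it.
Others report (4, 7): truth gives 0; no alternative beats it.
(Checking all 16 profiles: 9 have a profitable deviation, 7 do not.)

9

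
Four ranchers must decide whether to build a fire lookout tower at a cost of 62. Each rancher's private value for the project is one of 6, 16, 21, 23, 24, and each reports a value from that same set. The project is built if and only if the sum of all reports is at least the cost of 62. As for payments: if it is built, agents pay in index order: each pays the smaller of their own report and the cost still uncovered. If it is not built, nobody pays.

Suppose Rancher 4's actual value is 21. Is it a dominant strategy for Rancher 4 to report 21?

Yes

Check each profile of the others' reports and compare truth against every alternative report.
Others report (16, 23, 23): truth gives 21, best alternative gives 21.
Others report (16, 23, 24): truth gives 21, best alternative gives 21.
Others report (16, 24, 23): truth gives 21, best alternative gives 21.
Others report (16, 24, 24): truth gives 21, best alternative gives 21.
Others report (21, 21, 21): truth gives 21, best alternative gives 21.
Others report (21, 21, 23): truth gives 21, best alternative gives 21.
(Remaining 119 profiles checked similarly; truth is weakly best in each.)
In every case the truthful report is at least as good as any alternative, so it is a dominant strategy.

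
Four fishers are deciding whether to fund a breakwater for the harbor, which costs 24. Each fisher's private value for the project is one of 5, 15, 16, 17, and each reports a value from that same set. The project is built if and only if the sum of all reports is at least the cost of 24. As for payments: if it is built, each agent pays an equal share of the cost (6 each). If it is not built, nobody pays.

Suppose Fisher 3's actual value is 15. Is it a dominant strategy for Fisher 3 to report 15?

Check each profile of the others' reports and compare truth against every alternative report.
Others report (5, 5, 5): truth gives 9, best alternative gives 9.
Others report (5, 5, 15): truth gives 9, best alternative gives 9.
Others report (5, 5, 16): truth gives 9, best alternative gives 9.
Others report (5, 5, 17): truth gives 9, best alternative gives 9.
Others report (5, 15, 5): truth gives 9, best alternative gives 9.
Others report (5, 15, 15): truth gives 9, best alternative gives 9.
(Remaining 58 profiles checked similarly; truth is weakly best in each.)
In every case the truthful report is at least as good as any alternative, so it is a dominant strategy.

Yes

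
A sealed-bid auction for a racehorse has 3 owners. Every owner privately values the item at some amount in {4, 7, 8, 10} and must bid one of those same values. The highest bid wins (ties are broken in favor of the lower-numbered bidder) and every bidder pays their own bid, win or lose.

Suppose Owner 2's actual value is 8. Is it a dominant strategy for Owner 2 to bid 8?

Consider the case where Owner 1 bids 4 and Owner 3 bids 4.
Truthful bid 8: wins, pays 8, utility 8 - 8 = 0.
Bid 7 instead: wins, pays 7, utility 8 - 7 = 1.
Since 1 > 0, bidding 7 is strictly better here, so truthful bidding is not dominant.

No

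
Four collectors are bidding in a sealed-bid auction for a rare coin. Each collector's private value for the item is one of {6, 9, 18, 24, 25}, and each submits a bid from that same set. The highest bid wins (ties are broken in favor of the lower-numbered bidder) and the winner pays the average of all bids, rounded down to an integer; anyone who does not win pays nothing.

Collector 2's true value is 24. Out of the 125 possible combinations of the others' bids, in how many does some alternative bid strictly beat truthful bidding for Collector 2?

66

Others bid (6, 6, 6): truth gives 14; bid 9 gives 18 > 14. Violating.
Others bid (6, 6, 9): truth gives 13; bid 9 gives 17 > 13. Violating.
Others bid (6, 6, 18): truth gives 11; bid 18 gives 12 > 11. Violating.
Others bid (6, 6, 25): truth gives 0; bid 25 gives 9 > 0. Violating.
Others bid (6, 6, 24): truth gives 9; no alternative beats it.
Others bid (6, 9, 24): truth gives 9; no alternative beats it.
(Checking all 125 profiles: 66 have a profitable deviation, 59 do not.)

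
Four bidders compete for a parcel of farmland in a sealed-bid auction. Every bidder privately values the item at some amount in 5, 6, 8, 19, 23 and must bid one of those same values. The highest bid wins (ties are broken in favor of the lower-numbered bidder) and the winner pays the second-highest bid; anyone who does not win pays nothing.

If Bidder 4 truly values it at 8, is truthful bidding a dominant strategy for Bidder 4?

Yes

Check each profile of the others' bids and compare truth against every alternative bid.
Others bid (5, 5, 5): truth gives 3, best alternative gives 3.
Others bid (5, 5, 6): truth gives 2, best alternative gives 2.
Others bid (5, 6, 5): truth gives 2, best alternative gives 2.
Others bid (5, 6, 6): truth gives 2, best alternative gives 2.
Others bid (6, 5, 5): truth gives 2, best alternative gives 2.
Others bid (6, 5, 6): truth gives 2, best alternative gives 2.
(Remaining 119 profiles checked similarly; truth is weakly best in each.)
In every case the truthful bid is at least as good as any alternative, so it is a dominant strategy.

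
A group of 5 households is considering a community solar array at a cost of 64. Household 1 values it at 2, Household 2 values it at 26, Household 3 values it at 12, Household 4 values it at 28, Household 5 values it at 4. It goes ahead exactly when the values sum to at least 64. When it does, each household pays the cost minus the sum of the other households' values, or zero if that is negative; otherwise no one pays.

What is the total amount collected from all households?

42

Total value 72 ≥ cost 64, so it is built.
Household 1: others sum to 70; max(0, 64 - 70) = 0.
Household 2: others sum to 46; max(0, 64 - 46) = 18.
Household 3: others sum to 60; max(0, 64 - 60) = 4.
Household 4: others sum to 44; max(0, 64 - 44) = 20.
Household 5: others sum to 68; max(0, 64 - 68) = 0.
Total collected = 0 + 18 + 4 + 20 + 0 = 42.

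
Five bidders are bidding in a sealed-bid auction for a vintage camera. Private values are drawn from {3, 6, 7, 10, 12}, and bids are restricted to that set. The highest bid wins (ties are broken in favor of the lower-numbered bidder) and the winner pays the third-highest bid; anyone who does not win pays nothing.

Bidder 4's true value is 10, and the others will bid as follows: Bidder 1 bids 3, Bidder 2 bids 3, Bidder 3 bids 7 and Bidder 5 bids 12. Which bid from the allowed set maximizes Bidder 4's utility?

12

Bid 3: loses, pays 0, utility 0.
Bid 6: loses, pays 0, utility 0.
Bid 7: loses, pays 0, utility 0.
Bid 10: loses, pays 0, utility 0.
Bid 12: wins, pays 7, utility 10 - 7 = 3.
The best choice is 12 with utility 3.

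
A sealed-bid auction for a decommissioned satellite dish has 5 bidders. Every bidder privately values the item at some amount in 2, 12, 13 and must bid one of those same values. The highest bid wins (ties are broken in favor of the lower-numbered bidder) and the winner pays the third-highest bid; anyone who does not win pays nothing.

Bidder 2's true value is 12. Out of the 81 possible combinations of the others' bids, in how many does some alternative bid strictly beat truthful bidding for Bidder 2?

4

Others bid (2, 2, 2, 13): truth gives 0; bid 13 gives 10 > 0. Violating.
Others bid (2, 2, 13, 2): truth gives 0; bid 13 gives 10 > 0. Violating.
Others bid (2, 13, 2, 2): truth gives 0; bid 13 gives 10 > 0. Violating.
Others bid (12, 2, 2, 2): truth gives 0; bid 13 gives 10 > 0. Violating.
Others bid (2, 2, 2, 2): truth gives 10; no alternative beats it.
Others bid (2, 2, 2, 12): truth gives 10; no alternative beats it.
(Checking all 81 profiles: 4 have a profitable deviation, 77 do not.)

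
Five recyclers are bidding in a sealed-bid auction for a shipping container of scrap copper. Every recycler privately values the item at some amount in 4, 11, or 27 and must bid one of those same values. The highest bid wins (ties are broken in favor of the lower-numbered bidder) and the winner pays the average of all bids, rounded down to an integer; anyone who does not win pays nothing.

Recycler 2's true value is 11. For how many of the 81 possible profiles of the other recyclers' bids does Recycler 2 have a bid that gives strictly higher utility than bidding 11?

1

Others bid (11, 4, 4, 4): truth gives 0; bid 27 gives 1 > 0. Violating.
Others bid (4, 4, 4, 4): truth gives 6; no alternative beats it.
Others bid (4, 4, 4, 11): truth gives 5; no alternative beats it.
(Checking all 81 profiles: 1 has a profitable deviation, 80 do not.)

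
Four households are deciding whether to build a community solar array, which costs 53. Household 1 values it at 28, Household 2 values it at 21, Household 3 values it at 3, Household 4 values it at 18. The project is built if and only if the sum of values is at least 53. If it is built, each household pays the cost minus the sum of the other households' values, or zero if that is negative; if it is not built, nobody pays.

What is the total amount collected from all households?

16

Total value 70 ≥ cost 53, so it is built.
Household 1: others sum to 42; max(0, 53 - 42) = 11.
Household 2: others sum to 49; max(0, 53 - 49) = 4.
Household 3: others sum to 67; max(0, 53 - 67) = 0.
Household 4: others sum to 52; max(0, 53 - 52) = 1.
Total collected = 11 + 4 + 0 + 1 = 16.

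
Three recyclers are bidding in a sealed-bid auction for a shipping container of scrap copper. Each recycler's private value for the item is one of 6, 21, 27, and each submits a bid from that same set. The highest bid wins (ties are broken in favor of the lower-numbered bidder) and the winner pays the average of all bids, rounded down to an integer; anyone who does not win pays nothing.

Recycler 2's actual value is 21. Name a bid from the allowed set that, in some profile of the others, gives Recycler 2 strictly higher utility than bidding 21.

27

Suppose Recycler 1 bids 6 and Recycler 3 bids 27.
Bid 21: loses, pays 0, utility 0.
Bid 27: wins, pays 20, utility 21 - 20 = 1.
So bidding 27 beats truth here (1 > 0).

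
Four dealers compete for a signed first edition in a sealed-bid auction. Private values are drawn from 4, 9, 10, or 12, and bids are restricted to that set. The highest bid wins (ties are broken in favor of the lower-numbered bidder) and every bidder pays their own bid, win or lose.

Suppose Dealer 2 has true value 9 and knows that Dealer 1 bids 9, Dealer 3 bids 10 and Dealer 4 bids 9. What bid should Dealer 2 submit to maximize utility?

10

Bid 4: loses but pays 4, utility -4.
Bid 9: loses but pays 9, utility -9.
Bid 10: wins, pays 10, utility 9 - 10 = -1.
Bid 12: wins, pays 12, utility 9 - 12 = -3.
The best choice is 10 with utility -1.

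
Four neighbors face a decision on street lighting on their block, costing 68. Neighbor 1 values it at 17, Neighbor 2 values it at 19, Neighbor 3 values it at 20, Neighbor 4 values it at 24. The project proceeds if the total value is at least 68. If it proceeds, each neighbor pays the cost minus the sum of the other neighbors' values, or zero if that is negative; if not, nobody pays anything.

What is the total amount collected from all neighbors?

Total value 80 ≥ cost 68, so it is built.
Neighbor 1: others sum to 63; max(0, 68 - 63) = 5.
Neighbor 2: others sum to 61; max(0, 68 - 61) = 7.
Neighbor 3: others sum to 60; max(0, 68 - 60) = 8.
Neighbor 4: others sum to 56; max(0, 68 - 56) = 12.
Total collected = 5 + 7 + 8 + 12 = 32.

32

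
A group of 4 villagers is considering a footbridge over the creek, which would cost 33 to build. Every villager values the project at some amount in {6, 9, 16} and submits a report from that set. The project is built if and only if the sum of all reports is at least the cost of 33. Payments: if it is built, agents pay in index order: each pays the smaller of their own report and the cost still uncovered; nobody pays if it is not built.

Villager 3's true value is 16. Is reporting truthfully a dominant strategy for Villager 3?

Consider the case where Villager 1 reports 6, Villager 2 reports 6 and Villager 4 reports 16.
Truthful report 16: project built, pays 16, utility 16 - 16 = 0.
Report 6 instead: project built, pays 6, utility 16 - 6 = 10.
Since 10 > 0, reporting 6 is strictly better here, so truthful reporting is not dominant.

No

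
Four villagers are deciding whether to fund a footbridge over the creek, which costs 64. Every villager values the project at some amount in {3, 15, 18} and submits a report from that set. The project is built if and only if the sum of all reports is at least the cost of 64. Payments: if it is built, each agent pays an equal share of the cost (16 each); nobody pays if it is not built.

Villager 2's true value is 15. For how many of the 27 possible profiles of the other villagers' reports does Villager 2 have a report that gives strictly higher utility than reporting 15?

Others report (15, 18, 18): truth gives -1; report 3 gives 0 > -1. Violating.
Others report (18, 15, 18): truth gives -1; report 3 gives 0 > -1. Violating.
Others report (18, 18, 15): truth gives -1; report 3 gives 0 > -1. Violating.
Others report (18, 18, 18): truth gives -1; report 3 gives 0 > -1. Violating.
Others report (3, 3, 3): truth gives 0; no alternative beats it.
Others report (3, 3, 15): truth gives 0; no alternative beats it.
(Checking all 27 profiles: 4 have a profitable deviation, 23 do not.)

4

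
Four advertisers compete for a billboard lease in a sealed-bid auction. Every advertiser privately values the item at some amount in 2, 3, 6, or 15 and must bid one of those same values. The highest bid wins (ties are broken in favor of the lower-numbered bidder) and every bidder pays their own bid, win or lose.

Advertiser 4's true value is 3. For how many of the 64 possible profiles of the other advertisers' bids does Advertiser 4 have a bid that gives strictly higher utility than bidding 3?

Others bid (2, 2, 3): truth gives -3; bid 2 gives -2 > -3. Violating.
Others bid (2, 2, 6): truth gives -3; bid 2 gives -2 > -3. Violating.
Others bid (2, 2, 15): truth gives -3; bid 2 gives -2 > -3. Violating.
Others bid (2, 3, 2): truth gives -3; bid 2 gives -2 > -3. Violating.
Others bid (2, 2, 2): truth gives 0; no alternative beats it.
(Checking all 64 profiles: 63 have a profitable deviation, 1 does not.)

63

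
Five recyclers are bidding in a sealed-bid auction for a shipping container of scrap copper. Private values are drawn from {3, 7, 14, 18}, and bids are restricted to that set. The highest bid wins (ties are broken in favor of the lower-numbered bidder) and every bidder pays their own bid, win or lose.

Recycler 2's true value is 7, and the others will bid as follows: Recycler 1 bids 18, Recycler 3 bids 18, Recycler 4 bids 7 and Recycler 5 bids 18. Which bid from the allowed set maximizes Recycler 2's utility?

3

Bid 3: loses but pays 3, utility -3.
Bid 7: loses but pays 7, utility -7.
Bid 14: loses but pays 14, utility -14.
Bid 18: loses but pays 18, utility -18.
The best choice is 3 with utility -3.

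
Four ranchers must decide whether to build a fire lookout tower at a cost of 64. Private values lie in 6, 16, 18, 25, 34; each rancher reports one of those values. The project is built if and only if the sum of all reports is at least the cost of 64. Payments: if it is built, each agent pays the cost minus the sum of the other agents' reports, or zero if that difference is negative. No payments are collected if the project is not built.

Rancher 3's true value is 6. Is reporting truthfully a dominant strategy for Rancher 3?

Check each profile of the others' reports and compare truth against every alternative report.
Others report (16, 16, 16): truth gives 0, best alternative gives -10.
Others report (6, 18, 25): truth gives 0, best alternative gives -9.
Others report (6, 25, 18): truth gives 0, best alternative gives -9.
Others report (18, 6, 25): truth gives 0, best alternative gives -9.
Others report (18, 25, 6): truth gives 0, best alternative gives -9.
Others report (25, 6, 18): truth gives 0, best alternative gives -9.
(Remaining 119 profiles checked similarly; truth is weakly best in each.)
In every case the truthful report is at least as good as any alternative, so it is a dominant strategy.

Yes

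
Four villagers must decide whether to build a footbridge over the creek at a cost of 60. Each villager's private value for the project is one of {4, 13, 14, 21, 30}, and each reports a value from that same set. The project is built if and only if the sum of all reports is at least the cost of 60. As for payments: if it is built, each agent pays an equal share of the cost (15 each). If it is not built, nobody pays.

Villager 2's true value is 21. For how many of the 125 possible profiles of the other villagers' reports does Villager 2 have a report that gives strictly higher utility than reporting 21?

Others report (4, 4, 30): truth gives 0; report 30 gives 6 > 0. Violating.
Others report (4, 13, 13): truth gives 0; report 30 gives 6 > 0. Violating.
Others report (4, 13, 14): truth gives 0; report 30 gives 6 > 0. Violating.
Others report (4, 13, 21): truth gives 0; report 30 gives 6 > 0. Violating.
Others report (4, 4, 4): truth gives 0; no alternative beats it.
Others report (4, 4, 13): truth gives 0; no alternative beats it.
(Checking all 125 profiles: 21 have a profitable deviation, 104 do not.)

21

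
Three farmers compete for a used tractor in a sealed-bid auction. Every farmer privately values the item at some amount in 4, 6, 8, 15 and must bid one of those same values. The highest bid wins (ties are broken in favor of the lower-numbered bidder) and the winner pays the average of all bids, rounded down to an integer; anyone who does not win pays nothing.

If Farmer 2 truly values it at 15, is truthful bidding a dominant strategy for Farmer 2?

Consider the case where Farmer 1 bids 4 and Farmer 3 bids 4.
Truthful bid 15: wins, pays 7, utility 15 - 7 = 8.
Bid 6 instead: wins, pays 4, utility 15 - 4 = 11.
Since 11 > 8, bidding 6 is strictly better here, so truthful bidding is not dominant.

No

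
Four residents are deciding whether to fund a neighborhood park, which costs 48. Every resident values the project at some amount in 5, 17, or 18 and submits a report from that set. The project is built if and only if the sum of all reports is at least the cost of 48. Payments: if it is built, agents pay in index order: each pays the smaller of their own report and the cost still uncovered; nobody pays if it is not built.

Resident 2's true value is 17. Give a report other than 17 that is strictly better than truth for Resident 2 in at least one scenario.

5

Suppose Resident 1 reports 17, Resident 3 reports 17 and Resident 4 reports 17.
Report 17: project built, pays 17, utility 17 - 17 = 0.
Report 5: project built, pays 5, utility 17 - 5 = 12.
So reporting 5 beats truth here (12 > 0).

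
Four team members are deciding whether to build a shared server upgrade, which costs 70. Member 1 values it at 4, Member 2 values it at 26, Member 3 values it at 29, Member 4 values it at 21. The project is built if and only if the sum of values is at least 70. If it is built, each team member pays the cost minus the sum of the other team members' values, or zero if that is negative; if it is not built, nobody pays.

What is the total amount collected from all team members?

Total value 80 ≥ cost 70, so it is built.
Member 1: others sum to 76; max(0, 70 - 76) = 0.
Member 2: others sum to 54; max(0, 70 - 54) = 16.
Member 3: others sum to 51; max(0, 70 - 51) = 19.
Member 4: others sum to 59; max(0, 70 - 59) = 11.
Total collected = 0 + 16 + 19 + 11 = 46.

46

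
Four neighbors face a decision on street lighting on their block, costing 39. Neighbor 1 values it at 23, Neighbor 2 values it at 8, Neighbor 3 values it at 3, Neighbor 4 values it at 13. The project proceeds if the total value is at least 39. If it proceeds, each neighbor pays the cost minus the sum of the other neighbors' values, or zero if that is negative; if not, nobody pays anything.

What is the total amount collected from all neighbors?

20

Total value 47 ≥ cost 39, so it is built.
Neighbor 1: others sum to 24; max(0, 39 - 24) = 15.
Neighbor 2: others sum to 39; max(0, 39 - 39) = 0.
Neighbor 3: others sum to 44; max(0, 39 - 44) = 0.
Neighbor 4: others sum to 34; max(0, 39 - 34) = 5.
Total collected = 15 + 0 + 0 + 5 = 20.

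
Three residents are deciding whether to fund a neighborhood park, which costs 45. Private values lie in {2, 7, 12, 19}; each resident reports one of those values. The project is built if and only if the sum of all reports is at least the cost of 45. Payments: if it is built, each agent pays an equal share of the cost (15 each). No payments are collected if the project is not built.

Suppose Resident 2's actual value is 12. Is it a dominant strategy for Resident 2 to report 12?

Consider the case where Resident 1 reports 19 and Resident 3 reports 19.
Truthful report 12: project built, pays 15, utility 12 - 15 = -3.
Report 2 instead: project not built, utility 0.
Since 0 > -3, reporting 2 is strictly better here, so truthful reporting is not dominant.

No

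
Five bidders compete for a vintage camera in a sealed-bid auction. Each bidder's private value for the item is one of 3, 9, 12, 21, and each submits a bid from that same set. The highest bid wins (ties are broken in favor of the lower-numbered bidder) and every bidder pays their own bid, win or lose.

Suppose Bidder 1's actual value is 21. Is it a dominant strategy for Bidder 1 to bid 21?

No

Consider the case where Bidder 2 bids 3, Bidder 3 bids 3, Bidder 4 bids 3 and Bidder 5 bids 3.
Truthful bid 21: wins, pays 21, utility 21 - 21 = 0.
Bid 3 instead: wins, pays 3, utility 21 - 3 = 18.
Since 18 > 0, bidding 3 is strictly better here, so truthful bidding is not dominant.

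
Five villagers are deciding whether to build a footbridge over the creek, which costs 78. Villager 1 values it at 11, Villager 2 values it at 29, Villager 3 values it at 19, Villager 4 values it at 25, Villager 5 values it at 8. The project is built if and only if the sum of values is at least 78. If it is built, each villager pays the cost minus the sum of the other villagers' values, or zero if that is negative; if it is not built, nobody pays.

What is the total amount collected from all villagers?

Total value 92 ≥ cost 78, so it is built.
Villager 1: others sum to 81; max(0, 78 - 81) = 0.
Villager 2: others sum to 63; max(0, 78 - 63) = 15.
Villager 3: others sum to 73; max(0, 78 - 73) = 5.
Villager 4: others sum to 67; max(0, 78 - 67) = 11.
Villager 5: others sum to 84; max(0, 78 - 84) = 0.
Total collected = 0 + 15 + 5 + 11 + 0 = 31.

31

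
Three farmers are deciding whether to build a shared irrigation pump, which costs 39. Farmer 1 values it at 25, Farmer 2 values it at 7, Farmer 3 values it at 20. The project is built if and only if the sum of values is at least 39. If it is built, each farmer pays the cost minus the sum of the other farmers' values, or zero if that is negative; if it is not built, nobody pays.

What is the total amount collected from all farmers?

19

Total value 52 ≥ cost 39, so it is built.
Farmer 1: others sum to 27; max(0, 39 - 27) = 12.
Farmer 2: others sum to 45; max(0, 39 - 45) = 0.
Farmer 3: others sum to 32; max(0, 39 - 32) = 7.
Total collected = 12 + 0 + 7 = 19.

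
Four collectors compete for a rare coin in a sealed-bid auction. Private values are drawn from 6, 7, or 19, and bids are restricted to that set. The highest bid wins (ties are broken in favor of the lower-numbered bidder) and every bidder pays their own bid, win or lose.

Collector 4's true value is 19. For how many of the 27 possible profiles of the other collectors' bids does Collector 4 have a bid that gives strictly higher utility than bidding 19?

20

Others bid (6, 6, 6): truth gives 0; bid 7 gives 12 > 0. Violating.
Others bid (6, 6, 19): truth gives -19; bid 6 gives -6 > -19. Violating.
Others bid (6, 7, 19): truth gives -19; bid 6 gives -6 > -19. Violating.
Others bid (6, 19, 6): truth gives -19; bid 6 gives -6 > -19. Violating.
Others bid (6, 6, 7): truth gives 0; no alternative beats it.
Others bid (6, 7, 6): truth gives 0; no alternative beats it.
(Checking all 27 profiles: 20 have a profitable deviation, 7 do not.)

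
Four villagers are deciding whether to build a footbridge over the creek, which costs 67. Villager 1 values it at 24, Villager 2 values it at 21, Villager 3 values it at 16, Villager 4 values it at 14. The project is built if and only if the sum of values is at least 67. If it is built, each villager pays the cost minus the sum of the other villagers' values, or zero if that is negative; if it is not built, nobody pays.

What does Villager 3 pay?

Total value 75 ≥ cost 67, so the project is built.
The other villagers' values sum to 59.
Cost minus that sum is 67 - 59 = 8.

8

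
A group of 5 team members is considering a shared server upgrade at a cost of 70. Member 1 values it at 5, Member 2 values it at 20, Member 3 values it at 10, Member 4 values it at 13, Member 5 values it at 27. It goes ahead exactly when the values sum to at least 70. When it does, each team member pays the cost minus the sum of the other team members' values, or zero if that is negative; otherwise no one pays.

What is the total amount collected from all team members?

Total value 75 ≥ cost 70, so it is built.
Member 1: others sum to 70; max(0, 70 - 70) = 0.
Member 2: others sum to 55; max(0, 70 - 55) = 15.
Member 3: others sum to 65; max(0, 70 - 65) = 5.
Member 4: others sum to 62; max(0, 70 - 62) = 8.
Member 5: others sum to 48; max(0, 70 - 48) = 22.
Total collected = 0 + 15 + 5 + 8 + 22 = 50.

50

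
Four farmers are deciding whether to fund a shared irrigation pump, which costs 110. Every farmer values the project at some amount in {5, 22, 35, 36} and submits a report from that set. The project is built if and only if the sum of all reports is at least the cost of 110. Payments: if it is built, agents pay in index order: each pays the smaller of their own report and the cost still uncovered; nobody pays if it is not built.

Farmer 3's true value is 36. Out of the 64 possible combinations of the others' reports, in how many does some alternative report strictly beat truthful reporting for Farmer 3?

Others report (5, 35, 35): truth gives 0; report 35 gives 1 > 0. Violating.
Others report (5, 35, 36): truth gives 0; report 35 gives 1 > 0. Violating.
Others report (5, 36, 35): truth gives 0; report 35 gives 1 > 0. Violating.
Others report (5, 36, 36): truth gives 0; report 35 gives 1 > 0. Violating.
Others report (5, 5, 5): truth gives 0; no alternative beats it.
Others report (5, 5, 22): truth gives 0; no alternative beats it.
(Checking all 64 profiles: 38 have a profitable deviation, 26 do not.)

38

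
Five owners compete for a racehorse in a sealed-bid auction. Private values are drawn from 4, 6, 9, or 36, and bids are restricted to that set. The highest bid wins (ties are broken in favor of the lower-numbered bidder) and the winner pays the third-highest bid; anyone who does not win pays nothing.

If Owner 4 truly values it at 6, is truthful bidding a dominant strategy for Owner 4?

Consider the case where Owner 1 bids 4, Owner 2 bids 4, Owner 3 bids 4 and Owner 5 bids 9.
Truthful bid 6: loses, pays 0, utility 0.
Bid 9 instead: wins, pays 4, utility 6 - 4 = 2.
Since 2 > 0, bidding 9 is strictly better here, so truthful bidding is not dominant.

No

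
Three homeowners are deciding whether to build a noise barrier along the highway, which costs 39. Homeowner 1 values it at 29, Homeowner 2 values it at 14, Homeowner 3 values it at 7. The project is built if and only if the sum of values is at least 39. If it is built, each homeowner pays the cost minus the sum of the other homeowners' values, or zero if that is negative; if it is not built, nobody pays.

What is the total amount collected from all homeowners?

21

Total value 50 ≥ cost 39, so it is built.
Homeowner 1: others sum to 21; max(0, 39 - 21) = 18.
Homeowner 2: others sum to 36; max(0, 39 - 36) = 3.
Homeowner 3: others sum to 43; max(0, 39 - 43) = 0.
Total collected = 18 + 3 + 0 = 21.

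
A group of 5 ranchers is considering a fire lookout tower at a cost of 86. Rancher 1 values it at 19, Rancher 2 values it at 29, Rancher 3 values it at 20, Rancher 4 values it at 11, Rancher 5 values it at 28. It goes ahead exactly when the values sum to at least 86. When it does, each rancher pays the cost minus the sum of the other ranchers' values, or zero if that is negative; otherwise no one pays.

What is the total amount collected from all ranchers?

Total value 107 ≥ cost 86, so it is built.
Rancher 1: others sum to 88; max(0, 86 - 88) = 0.
Rancher 2: others sum to 78; max(0, 86 - 78) = 8.
Rancher 3: others sum to 87; max(0, 86 - 87) = 0.
Rancher 4: others sum to 96; max(0, 86 - 96) = 0.
Rancher 5: others sum to 79; max(0, 86 - 79) = 7.
Total collected = 0 + 8 + 0 + 0 + 7 = 15.

15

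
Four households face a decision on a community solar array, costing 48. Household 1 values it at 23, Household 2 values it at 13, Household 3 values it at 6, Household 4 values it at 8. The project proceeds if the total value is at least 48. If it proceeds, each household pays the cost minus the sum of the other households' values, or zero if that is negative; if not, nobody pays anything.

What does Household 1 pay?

Total value 50 ≥ cost 48, so the project is built.
The other households' values sum to 27.
Cost minus that sum is 48 - 27 = 21.

21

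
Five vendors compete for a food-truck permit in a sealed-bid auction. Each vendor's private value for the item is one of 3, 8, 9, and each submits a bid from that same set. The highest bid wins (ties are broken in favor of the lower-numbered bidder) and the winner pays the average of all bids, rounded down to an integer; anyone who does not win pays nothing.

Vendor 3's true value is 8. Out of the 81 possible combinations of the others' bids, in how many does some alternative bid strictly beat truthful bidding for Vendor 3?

28

Others bid (3, 3, 3, 9): truth gives 0; bid 9 gives 3 > 0. Violating.
Others bid (3, 3, 8, 9): truth gives 0; bid 9 gives 2 > 0. Violating.
Others bid (3, 3, 9, 3): truth gives 0; bid 9 gives 3 > 0. Violating.
Others bid (3, 3, 9, 8): truth gives 0; bid 9 gives 2 > 0. Violating.
Others bid (3, 3, 3, 3): truth gives 4; no alternative beats it.
Others bid (3, 3, 3, 8): truth gives 3; no alternative beats it.
(Checking all 81 profiles: 28 have a profitable deviation, 53 do not.)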